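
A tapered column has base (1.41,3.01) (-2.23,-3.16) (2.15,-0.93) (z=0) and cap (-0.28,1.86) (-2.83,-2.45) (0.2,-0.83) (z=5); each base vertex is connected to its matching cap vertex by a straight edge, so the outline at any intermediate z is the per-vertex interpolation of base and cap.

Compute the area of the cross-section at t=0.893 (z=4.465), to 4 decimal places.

Area at t=0.893: 4.9098

Cross-section at t=0.893: each vertex is (1-t)·p0[i] + t·p1[i].
  v1: (1-0.893)·(1.41,3.01) + 0.893·(-0.28,1.86) = (-0.0992,1.9830)
  v2: (1-0.893)·(-2.23,-3.16) + 0.893·(-2.83,-2.45) = (-2.7658,-2.5260)
  v3: (1-0.893)·(2.15,-0.93) + 0.893·(0.2,-0.83) = (0.4086,-0.8407)
Shoelace sum Σ(x_i·y_{i+1} − x_{i+1}·y_i):
  i=1: -0.0992·-2.5260 − -2.7658·1.9830 = +5.7352 (running +5.7352)
  i=2: -2.7658·-0.8407 − 0.4086·-2.5260 = +3.3574 (running +9.0927)
  i=3: 0.4086·1.9830 − -0.0992·-0.8407 = +0.7270 (running +9.8197)
Area = |Σ|/2 = |9.8197|/2 = 4.9098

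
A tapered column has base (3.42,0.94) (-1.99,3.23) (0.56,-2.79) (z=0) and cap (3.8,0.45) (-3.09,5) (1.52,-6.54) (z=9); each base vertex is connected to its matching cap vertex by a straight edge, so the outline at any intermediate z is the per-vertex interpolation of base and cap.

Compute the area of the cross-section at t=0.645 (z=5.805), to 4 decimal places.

Cross-section at t=0.645: each vertex is (1-t)·p0[i] + t·p1[i].
  v1: (1-0.645)·(3.42,0.94) + 0.645·(3.8,0.45) = (3.6651,0.6240)
  v2: (1-0.645)·(-1.99,3.23) + 0.645·(-3.09,5) = (-2.6995,4.3716)
  v3: (1-0.645)·(0.56,-2.79) + 0.645·(1.52,-6.54) = (1.1792,-5.2088)
Shoelace sum Σ(x_i·y_{i+1} − x_{i+1}·y_i):
  i=1: 3.6651·4.3716 − -2.6995·0.6240 = +17.7069 (running +17.7069)
  i=2: -2.6995·-5.2088 − 1.1792·4.3716 = +8.9060 (running +26.6129)
  i=3: 1.1792·0.6240 − 3.6651·-5.2088 = +19.8264 (running +46.4392)
Area = |Σ|/2 = |46.4392|/2 = 23.2196

Area at t=0.645: 23.2196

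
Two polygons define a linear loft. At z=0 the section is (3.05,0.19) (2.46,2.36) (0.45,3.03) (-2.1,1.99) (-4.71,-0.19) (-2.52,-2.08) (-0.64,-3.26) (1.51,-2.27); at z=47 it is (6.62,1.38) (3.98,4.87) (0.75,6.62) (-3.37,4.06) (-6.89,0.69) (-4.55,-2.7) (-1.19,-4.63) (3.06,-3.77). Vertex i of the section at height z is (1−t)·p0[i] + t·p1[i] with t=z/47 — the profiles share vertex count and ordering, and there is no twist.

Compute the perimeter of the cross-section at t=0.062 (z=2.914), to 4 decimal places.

Cross-section at t=0.062: each vertex is (1-t)·p0[i] + t·p1[i].
  v1: (1-0.062)·(3.05,0.19) + 0.062·(6.62,1.38) = (3.2713,0.2638)
  v2: (1-0.062)·(2.46,2.36) + 0.062·(3.98,4.87) = (2.5542,2.5156)
  v3: (1-0.062)·(0.45,3.03) + 0.062·(0.75,6.62) = (0.4686,3.2526)
  v4: (1-0.062)·(-2.1,1.99) + 0.062·(-3.37,4.06) = (-2.1787,2.1183)
  v5: (1-0.062)·(-4.71,-0.19) + 0.062·(-6.89,0.69) = (-4.8452,-0.1354)
  v6: (1-0.062)·(-2.52,-2.08) + 0.062·(-4.55,-2.7) = (-2.6459,-2.1184)
  v7: (1-0.062)·(-0.64,-3.26) + 0.062·(-1.19,-4.63) = (-0.6741,-3.3449)
  v8: (1-0.062)·(1.51,-2.27) + 0.062·(3.06,-3.77) = (1.6061,-2.3630)
Perimeter = Σ |v_{i+1} − v_i|:
  edge 1→2: √(-0.7171² + 2.2518²) = 2.3633 (running 2.3633)
  edge 2→3: √(-2.0856² + 0.7370²) = 2.2120 (running 4.5753)
  edge 3→4: √(-2.6473² + -1.1342²) = 2.8801 (running 7.4554)
  edge 4→5: √(-2.6664² + -2.2538²) = 3.4913 (running 10.9467)
  edge 5→6: √(2.1993² + -1.9830²) = 2.9613 (running 13.9080)
  edge 6→7: √(1.9718² + -1.2265²) = 2.3221 (running 16.2301)
  edge 7→8: √(2.2802² + 0.9819²) = 2.4826 (running 18.7127)
  edge 8→1: √(1.6652² + 2.6268²) = 3.1101 (running 21.8229)
Perimeter = 21.8229

Perimeter at t=0.062: 21.8229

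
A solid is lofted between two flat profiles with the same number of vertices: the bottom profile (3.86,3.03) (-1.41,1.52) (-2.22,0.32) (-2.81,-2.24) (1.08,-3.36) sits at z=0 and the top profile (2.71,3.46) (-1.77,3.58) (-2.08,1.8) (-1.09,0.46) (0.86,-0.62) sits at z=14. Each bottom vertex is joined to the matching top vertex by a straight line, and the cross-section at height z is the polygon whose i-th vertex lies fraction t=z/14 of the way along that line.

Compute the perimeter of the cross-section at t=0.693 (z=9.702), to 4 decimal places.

Perimeter at t=0.693: 16.2066

Cross-section at t=0.693: each vertex is (1-t)·p0[i] + t·p1[i].
  v1: (1-0.693)·(3.86,3.03) + 0.693·(2.71,3.46) = (3.0631,3.3280)
  v2: (1-0.693)·(-1.41,1.52) + 0.693·(-1.77,3.58) = (-1.6595,2.9476)
  v3: (1-0.693)·(-2.22,0.32) + 0.693·(-2.08,1.8) = (-2.1230,1.3456)
  v4: (1-0.693)·(-2.81,-2.24) + 0.693·(-1.09,0.46) = (-1.6180,-0.3689)
  v5: (1-0.693)·(1.08,-3.36) + 0.693·(0.86,-0.62) = (0.9275,-1.4612)
Perimeter = Σ |v_{i+1} − v_i|:
  edge 1→2: √(-4.7225² + -0.3804²) = 4.7378 (running 4.7378)
  edge 2→3: √(-0.4635² + -1.6019²) = 1.6676 (running 6.4055)
  edge 3→4: √(0.5049² + -1.7145²) = 1.7873 (running 8.1928)
  edge 4→5: √(2.5456² + -1.0923²) = 2.7700 (running 10.9628)
  edge 5→1: √(2.1355² + 4.7892²) = 5.2437 (running 16.2066)
Perimeter = 16.2066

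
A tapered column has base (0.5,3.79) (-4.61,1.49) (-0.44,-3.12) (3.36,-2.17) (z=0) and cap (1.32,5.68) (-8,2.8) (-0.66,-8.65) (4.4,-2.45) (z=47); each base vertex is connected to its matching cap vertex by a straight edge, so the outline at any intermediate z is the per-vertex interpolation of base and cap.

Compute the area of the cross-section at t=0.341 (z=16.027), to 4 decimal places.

Area at t=0.341: 47.4698

Cross-section at t=0.341: each vertex is (1-t)·p0[i] + t·p1[i].
  v1: (1-0.341)·(0.5,3.79) + 0.341·(1.32,5.68) = (0.7796,4.4345)
  v2: (1-0.341)·(-4.61,1.49) + 0.341·(-8,2.8) = (-5.7660,1.9367)
  v3: (1-0.341)·(-0.44,-3.12) + 0.341·(-0.66,-8.65) = (-0.5150,-5.0057)
  v4: (1-0.341)·(3.36,-2.17) + 0.341·(4.4,-2.45) = (3.7146,-2.2655)
Shoelace sum Σ(x_i·y_{i+1} − x_{i+1}·y_i):
  i=1: 0.7796·1.9367 − -5.7660·4.4345 = +27.0791 (running +27.0791)
  i=2: -5.7660·-5.0057 − -0.5150·1.9367 = +29.8604 (running +56.9396)
  i=3: -0.5150·-2.2655 − 3.7146·-5.0057 = +19.7613 (running +76.7008)
  i=4: 3.7146·4.4345 − 0.7796·-2.2655 = +18.2387 (running +94.9396)
Area = |Σ|/2 = |94.9396|/2 = 47.4698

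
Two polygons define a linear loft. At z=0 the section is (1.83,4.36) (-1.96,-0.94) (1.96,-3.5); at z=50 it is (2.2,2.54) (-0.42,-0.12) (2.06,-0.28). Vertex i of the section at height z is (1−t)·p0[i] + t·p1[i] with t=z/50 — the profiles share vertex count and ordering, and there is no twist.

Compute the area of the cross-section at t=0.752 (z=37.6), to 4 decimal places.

Area at t=0.752: 5.8010

Cross-section at t=0.752: each vertex is (1-t)·p0[i] + t·p1[i].
  v1: (1-0.752)·(1.83,4.36) + 0.752·(2.2,2.54) = (2.1082,2.9914)
  v2: (1-0.752)·(-1.96,-0.94) + 0.752·(-0.42,-0.12) = (-0.8019,-0.3234)
  v3: (1-0.752)·(1.96,-3.5) + 0.752·(2.06,-0.28) = (2.0352,-1.0786)
Shoelace sum Σ(x_i·y_{i+1} − x_{i+1}·y_i):
  i=1: 2.1082·-0.3234 − -0.8019·2.9914 = +1.7171 (running +1.7171)
  i=2: -0.8019·-1.0786 − 2.0352·-0.3234 = +1.5230 (running +3.2401)
  i=3: 2.0352·2.9914 − 2.1082·-1.0786 = +8.3619 (running +11.6020)
Area = |Σ|/2 = |11.6020|/2 = 5.8010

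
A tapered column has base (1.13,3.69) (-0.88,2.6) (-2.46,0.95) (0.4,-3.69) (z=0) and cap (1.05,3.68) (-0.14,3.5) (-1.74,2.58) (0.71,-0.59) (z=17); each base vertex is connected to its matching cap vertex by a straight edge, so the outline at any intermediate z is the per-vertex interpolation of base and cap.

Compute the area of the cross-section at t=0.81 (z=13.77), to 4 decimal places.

Area at t=0.81: 7.2889

Cross-section at t=0.81: each vertex is (1-t)·p0[i] + t·p1[i].
  v1: (1-0.81)·(1.13,3.69) + 0.81·(1.05,3.68) = (1.0652,3.6819)
  v2: (1-0.81)·(-0.88,2.6) + 0.81·(-0.14,3.5) = (-0.2806,3.3290)
  v3: (1-0.81)·(-2.46,0.95) + 0.81·(-1.74,2.58) = (-1.8768,2.2703)
  v4: (1-0.81)·(0.4,-3.69) + 0.81·(0.71,-0.59) = (0.6511,-1.1790)
Shoelace sum Σ(x_i·y_{i+1} − x_{i+1}·y_i):
  i=1: 1.0652·3.3290 − -0.2806·3.6819 = +4.5792 (running +4.5792)
  i=2: -0.2806·2.2703 − -1.8768·3.3290 = +5.6108 (running +10.1900)
  i=3: -1.8768·-1.1790 − 0.6511·2.2703 = +0.7346 (running +10.9246)
  i=4: 0.6511·3.6819 − 1.0652·-1.1790 = +3.6532 (running +14.5777)
Area = |Σ|/2 = |14.5777|/2 = 7.2889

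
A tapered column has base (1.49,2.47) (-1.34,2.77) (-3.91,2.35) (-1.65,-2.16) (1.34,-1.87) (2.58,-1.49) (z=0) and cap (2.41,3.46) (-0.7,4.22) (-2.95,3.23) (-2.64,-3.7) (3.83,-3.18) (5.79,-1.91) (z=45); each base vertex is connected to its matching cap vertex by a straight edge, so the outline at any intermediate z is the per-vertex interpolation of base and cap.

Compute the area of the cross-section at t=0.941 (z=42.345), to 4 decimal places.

Cross-section at t=0.941: each vertex is (1-t)·p0[i] + t·p1[i].
  v1: (1-0.941)·(1.49,2.47) + 0.941·(2.41,3.46) = (2.3557,3.4016)
  v2: (1-0.941)·(-1.34,2.77) + 0.941·(-0.7,4.22) = (-0.7378,4.1344)
  v3: (1-0.941)·(-3.91,2.35) + 0.941·(-2.95,3.23) = (-3.0066,3.1781)
  v4: (1-0.941)·(-1.65,-2.16) + 0.941·(-2.64,-3.7) = (-2.5816,-3.6091)
  v5: (1-0.941)·(1.34,-1.87) + 0.941·(3.83,-3.18) = (3.6831,-3.1027)
  v6: (1-0.941)·(2.58,-1.49) + 0.941·(5.79,-1.91) = (5.6006,-1.8852)
Shoelace sum Σ(x_i·y_{i+1} − x_{i+1}·y_i):
  i=1: 2.3557·4.1344 − -0.7378·3.4016 = +12.2492 (running +12.2492)
  i=2: -0.7378·3.1781 − -3.0066·4.1344 = +10.0861 (running +22.3353)
  i=3: -3.0066·-3.6091 − -2.5816·3.1781 = +19.0559 (running +41.3912)
  i=4: -2.5816·-3.1027 − 3.6831·-3.6091 = +21.3027 (running +62.6939)
  i=5: 3.6831·-1.8852 − 5.6006·-3.1027 = +10.4336 (running +73.1275)
  i=6: 5.6006·3.4016 − 2.3557·-1.8852 = +23.4920 (running +96.6196)
Area = |Σ|/2 = |96.6196|/2 = 48.3098

Area at t=0.941: 48.3098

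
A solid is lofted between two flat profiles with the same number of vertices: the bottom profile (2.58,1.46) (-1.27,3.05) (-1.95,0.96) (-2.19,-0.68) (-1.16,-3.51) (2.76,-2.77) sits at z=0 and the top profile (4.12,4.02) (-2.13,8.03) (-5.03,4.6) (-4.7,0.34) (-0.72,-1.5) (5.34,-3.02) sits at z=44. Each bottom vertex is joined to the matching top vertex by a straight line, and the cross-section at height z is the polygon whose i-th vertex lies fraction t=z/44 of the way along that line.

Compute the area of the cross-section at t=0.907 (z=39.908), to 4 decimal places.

Cross-section at t=0.907: each vertex is (1-t)·p0[i] + t·p1[i].
  v1: (1-0.907)·(2.58,1.46) + 0.907·(4.12,4.02) = (3.9768,3.7819)
  v2: (1-0.907)·(-1.27,3.05) + 0.907·(-2.13,8.03) = (-2.0500,7.5669)
  v3: (1-0.907)·(-1.95,0.96) + 0.907·(-5.03,4.6) = (-4.7436,4.2615)
  v4: (1-0.907)·(-2.19,-0.68) + 0.907·(-4.7,0.34) = (-4.4666,0.2451)
  v5: (1-0.907)·(-1.16,-3.51) + 0.907·(-0.72,-1.5) = (-0.7609,-1.6869)
  v6: (1-0.907)·(2.76,-2.77) + 0.907·(5.34,-3.02) = (5.1001,-2.9968)
Shoelace sum Σ(x_i·y_{i+1} − x_{i+1}·y_i):
  i=1: 3.9768·7.5669 − -2.0500·3.7819 = +37.8447 (running +37.8447)
  i=2: -2.0500·4.2615 − -4.7436·7.5669 = +27.1577 (running +65.0025)
  i=3: -4.7436·0.2451 − -4.4666·4.2615 = +17.8714 (running +82.8738)
  i=4: -4.4666·-1.6869 − -0.7609·0.2451 = +7.7213 (running +90.5952)
  i=5: -0.7609·-2.9968 − 5.1001·-1.6869 = +10.8837 (running +101.4789)
  i=6: 5.1001·3.7819 − 3.9768·-2.9968 = +31.2054 (running +132.6843)
Area = |Σ|/2 = |132.6843|/2 = 66.3422

Area at t=0.907: 66.3422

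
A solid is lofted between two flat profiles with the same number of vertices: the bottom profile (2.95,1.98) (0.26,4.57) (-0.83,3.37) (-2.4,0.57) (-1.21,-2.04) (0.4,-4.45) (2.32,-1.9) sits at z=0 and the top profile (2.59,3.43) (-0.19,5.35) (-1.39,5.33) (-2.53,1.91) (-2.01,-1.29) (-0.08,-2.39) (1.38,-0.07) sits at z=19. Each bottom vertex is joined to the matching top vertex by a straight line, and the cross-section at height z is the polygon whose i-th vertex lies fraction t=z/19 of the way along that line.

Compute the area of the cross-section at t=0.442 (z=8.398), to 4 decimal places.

Cross-section at t=0.442: each vertex is (1-t)·p0[i] + t·p1[i].
  v1: (1-0.442)·(2.95,1.98) + 0.442·(2.59,3.43) = (2.7909,2.6209)
  v2: (1-0.442)·(0.26,4.57) + 0.442·(-0.19,5.35) = (0.0611,4.9148)
  v3: (1-0.442)·(-0.83,3.37) + 0.442·(-1.39,5.33) = (-1.0775,4.2363)
  v4: (1-0.442)·(-2.4,0.57) + 0.442·(-2.53,1.91) = (-2.4575,1.1623)
  v5: (1-0.442)·(-1.21,-2.04) + 0.442·(-2.01,-1.29) = (-1.5636,-1.7085)
  v6: (1-0.442)·(0.4,-4.45) + 0.442·(-0.08,-2.39) = (0.1878,-3.5395)
  v7: (1-0.442)·(2.32,-1.9) + 0.442·(1.38,-0.07) = (1.9045,-1.0911)
Shoelace sum Σ(x_i·y_{i+1} − x_{i+1}·y_i):
  i=1: 2.7909·4.9148 − 0.0611·2.6209 = +13.5564 (running +13.5564)
  i=2: 0.0611·4.2363 − -1.0775·4.9148 = +5.5546 (running +19.1110)
  i=3: -1.0775·1.1623 − -2.4575·4.2363 = +9.1582 (running +28.2692)
  i=4: -2.4575·-1.7085 − -1.5636·1.1623 = +6.0159 (running +34.2851)
  i=5: -1.5636·-3.5395 − 0.1878·-1.7085 = +5.8553 (running +40.1403)
  i=6: 0.1878·-1.0911 − 1.9045·-3.5395 = +6.5361 (running +46.6764)
  i=7: 1.9045·2.6209 − 2.7909·-1.0911 = +8.0368 (running +54.7132)
Area = |Σ|/2 = |54.7132|/2 = 27.3566

Area at t=0.442: 27.3566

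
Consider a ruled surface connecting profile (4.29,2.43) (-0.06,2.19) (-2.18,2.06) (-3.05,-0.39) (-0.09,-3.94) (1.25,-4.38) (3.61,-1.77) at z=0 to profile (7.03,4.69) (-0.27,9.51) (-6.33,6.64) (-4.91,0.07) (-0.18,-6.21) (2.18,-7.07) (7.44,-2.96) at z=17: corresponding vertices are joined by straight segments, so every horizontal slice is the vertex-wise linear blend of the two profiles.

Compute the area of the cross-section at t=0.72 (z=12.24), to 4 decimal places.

Area at t=0.72: 111.2129

Cross-section at t=0.72: each vertex is (1-t)·p0[i] + t·p1[i].
  v1: (1-0.72)·(4.29,2.43) + 0.72·(7.03,4.69) = (6.2628,4.0572)
  v2: (1-0.72)·(-0.06,2.19) + 0.72·(-0.27,9.51) = (-0.2112,7.4604)
  v3: (1-0.72)·(-2.18,2.06) + 0.72·(-6.33,6.64) = (-5.1680,5.3576)
  v4: (1-0.72)·(-3.05,-0.39) + 0.72·(-4.91,0.07) = (-4.3892,-0.0588)
  v5: (1-0.72)·(-0.09,-3.94) + 0.72·(-0.18,-6.21) = (-0.1548,-5.5744)
  v6: (1-0.72)·(1.25,-4.38) + 0.72·(2.18,-7.07) = (1.9196,-6.3168)
  v7: (1-0.72)·(3.61,-1.77) + 0.72·(7.44,-2.96) = (6.3676,-2.6268)
Shoelace sum Σ(x_i·y_{i+1} − x_{i+1}·y_i):
  i=1: 6.2628·7.4604 − -0.2112·4.0572 = +47.5799 (running +47.5799)
  i=2: -0.2112·5.3576 − -5.1680·7.4604 = +37.4238 (running +85.0037)
  i=3: -5.1680·-0.0588 − -4.3892·5.3576 = +23.8195 (running +108.8232)
  i=4: -4.3892·-5.5744 − -0.1548·-0.0588 = +24.4581 (running +133.2812)
  i=5: -0.1548·-6.3168 − 1.9196·-5.5744 = +11.6785 (running +144.9597)
  i=6: 1.9196·-2.6268 − 6.3676·-6.3168 = +35.1805 (running +180.1401)
  i=7: 6.3676·4.0572 − 6.2628·-2.6268 = +42.2857 (running +222.4259)
Area = |Σ|/2 = |222.4259|/2 = 111.2129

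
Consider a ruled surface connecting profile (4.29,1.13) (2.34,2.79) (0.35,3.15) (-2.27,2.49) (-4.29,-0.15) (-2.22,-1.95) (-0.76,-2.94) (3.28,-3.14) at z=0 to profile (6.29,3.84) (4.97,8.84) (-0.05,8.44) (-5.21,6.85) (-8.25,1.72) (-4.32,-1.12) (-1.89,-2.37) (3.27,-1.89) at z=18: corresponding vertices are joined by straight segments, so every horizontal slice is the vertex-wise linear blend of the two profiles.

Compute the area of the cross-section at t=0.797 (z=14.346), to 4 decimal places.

Cross-section at t=0.797: each vertex is (1-t)·p0[i] + t·p1[i].
  v1: (1-0.797)·(4.29,1.13) + 0.797·(6.29,3.84) = (5.8840,3.2899)
  v2: (1-0.797)·(2.34,2.79) + 0.797·(4.97,8.84) = (4.4361,7.6119)
  v3: (1-0.797)·(0.35,3.15) + 0.797·(-0.05,8.44) = (0.0312,7.3661)
  v4: (1-0.797)·(-2.27,2.49) + 0.797·(-5.21,6.85) = (-4.6132,5.9649)
  v5: (1-0.797)·(-4.29,-0.15) + 0.797·(-8.25,1.72) = (-7.4461,1.3404)
  v6: (1-0.797)·(-2.22,-1.95) + 0.797·(-4.32,-1.12) = (-3.8937,-1.2885)
  v7: (1-0.797)·(-0.76,-2.94) + 0.797·(-1.89,-2.37) = (-1.6606,-2.4857)
  v8: (1-0.797)·(3.28,-3.14) + 0.797·(3.27,-1.89) = (3.2720,-2.1437)
Shoelace sum Σ(x_i·y_{i+1} − x_{i+1}·y_i):
  i=1: 5.8840·7.6119 − 4.4361·3.2899 = +30.1939 (running +30.1939)
  i=2: 4.4361·7.3661 − 0.0312·7.6119 = +32.4395 (running +62.6334)
  i=3: 0.0312·5.9649 − -4.6132·7.3661 = +34.1674 (running +96.8008)
  i=4: -4.6132·1.3404 − -7.4461·5.9649 = +38.2320 (running +135.0328)
  i=5: -7.4461·-1.2885 − -3.8937·1.3404 = +14.8133 (running +149.8461)
  i=6: -3.8937·-2.4857 − -1.6606·-1.2885 = +7.5389 (running +157.3851)
  i=7: -1.6606·-2.1437 − 3.2720·-2.4857 = +11.6933 (running +169.0783)
  i=8: 3.2720·3.2899 − 5.8840·-2.1437 = +23.3784 (running +192.4567)
Area = |Σ|/2 = |192.4567|/2 = 96.2283

Area at t=0.797: 96.2283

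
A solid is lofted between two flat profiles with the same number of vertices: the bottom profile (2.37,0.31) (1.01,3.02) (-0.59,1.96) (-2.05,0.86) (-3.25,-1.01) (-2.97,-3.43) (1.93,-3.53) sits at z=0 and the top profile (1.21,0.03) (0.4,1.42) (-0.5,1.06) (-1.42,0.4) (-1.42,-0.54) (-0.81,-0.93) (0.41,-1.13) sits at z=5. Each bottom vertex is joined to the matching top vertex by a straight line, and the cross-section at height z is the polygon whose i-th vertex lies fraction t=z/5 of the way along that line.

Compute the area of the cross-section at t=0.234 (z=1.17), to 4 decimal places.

Area at t=0.234: 19.6584

Cross-section at t=0.234: each vertex is (1-t)·p0[i] + t·p1[i].
  v1: (1-0.234)·(2.37,0.31) + 0.234·(1.21,0.03) = (2.0986,0.2445)
  v2: (1-0.234)·(1.01,3.02) + 0.234·(0.4,1.42) = (0.8673,2.6456)
  v3: (1-0.234)·(-0.59,1.96) + 0.234·(-0.5,1.06) = (-0.5689,1.7494)
  v4: (1-0.234)·(-2.05,0.86) + 0.234·(-1.42,0.4) = (-1.9026,0.7524)
  v5: (1-0.234)·(-3.25,-1.01) + 0.234·(-1.42,-0.54) = (-2.8218,-0.9000)
  v6: (1-0.234)·(-2.97,-3.43) + 0.234·(-0.81,-0.93) = (-2.4646,-2.8450)
  v7: (1-0.234)·(1.93,-3.53) + 0.234·(0.41,-1.13) = (1.5743,-2.9684)
Shoelace sum Σ(x_i·y_{i+1} − x_{i+1}·y_i):
  i=1: 2.0986·2.6456 − 0.8673·0.2445 = +5.3399 (running +5.3399)
  i=2: 0.8673·1.7494 − -0.5689·2.6456 = +3.0224 (running +8.3623)
  i=3: -0.5689·0.7524 − -1.9026·1.7494 = +2.9003 (running +11.2626)
  i=4: -1.9026·-0.9000 − -2.8218·0.7524 = +3.8354 (running +15.0980)
  i=5: -2.8218·-2.8450 − -2.4646·-0.9000 = +5.8098 (running +20.9078)
  i=6: -2.4646·-2.9684 − 1.5743·-2.8450 = +11.7947 (running +32.7025)
  i=7: 1.5743·0.2445 − 2.0986·-2.9684 = +6.6143 (running +39.3168)
Area = |Σ|/2 = |39.3168|/2 = 19.6584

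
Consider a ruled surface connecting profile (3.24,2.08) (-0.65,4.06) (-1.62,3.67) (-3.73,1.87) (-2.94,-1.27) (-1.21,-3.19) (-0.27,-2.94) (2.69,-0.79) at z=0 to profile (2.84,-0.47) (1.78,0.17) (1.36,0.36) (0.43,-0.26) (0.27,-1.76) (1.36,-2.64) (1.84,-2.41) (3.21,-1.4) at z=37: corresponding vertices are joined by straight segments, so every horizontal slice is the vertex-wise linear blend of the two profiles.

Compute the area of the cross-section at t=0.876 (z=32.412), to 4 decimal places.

Area at t=0.876: 7.8375

Cross-section at t=0.876: each vertex is (1-t)·p0[i] + t·p1[i].
  v1: (1-0.876)·(3.24,2.08) + 0.876·(2.84,-0.47) = (2.8896,-0.1538)
  v2: (1-0.876)·(-0.65,4.06) + 0.876·(1.78,0.17) = (1.4787,0.6524)
  v3: (1-0.876)·(-1.62,3.67) + 0.876·(1.36,0.36) = (0.9905,0.7704)
  v4: (1-0.876)·(-3.73,1.87) + 0.876·(0.43,-0.26) = (-0.0858,0.0041)
  v5: (1-0.876)·(-2.94,-1.27) + 0.876·(0.27,-1.76) = (-0.1280,-1.6992)
  v6: (1-0.876)·(-1.21,-3.19) + 0.876·(1.36,-2.64) = (1.0413,-2.7082)
  v7: (1-0.876)·(-0.27,-2.94) + 0.876·(1.84,-2.41) = (1.5784,-2.4757)
  v8: (1-0.876)·(2.69,-0.79) + 0.876·(3.21,-1.4) = (3.1455,-1.3244)
Shoelace sum Σ(x_i·y_{i+1} − x_{i+1}·y_i):
  i=1: 2.8896·0.6524 − 1.4787·-0.1538 = +2.1125 (running +2.1125)
  i=2: 1.4787·0.7704 − 0.9905·0.6524 = +0.4931 (running +2.6056)
  i=3: 0.9905·0.0041 − -0.0858·0.7704 = +0.0702 (running +2.6758)
  i=4: -0.0858·-1.6992 − -0.1280·0.0041 = +0.1464 (running +2.8222)
  i=5: -0.1280·-2.7082 − 1.0413·-1.6992 = +2.1162 (running +4.9384)
  i=6: 1.0413·-2.4757 − 1.5784·-2.7082 = +1.6965 (running +6.6349)
  i=7: 1.5784·-1.3244 − 3.1455·-2.4757 = +5.6971 (running +12.3320)
  i=8: 3.1455·-0.1538 − 2.8896·-1.3244 = +3.3431 (running +15.6751)
Area = |Σ|/2 = |15.6751|/2 = 7.8375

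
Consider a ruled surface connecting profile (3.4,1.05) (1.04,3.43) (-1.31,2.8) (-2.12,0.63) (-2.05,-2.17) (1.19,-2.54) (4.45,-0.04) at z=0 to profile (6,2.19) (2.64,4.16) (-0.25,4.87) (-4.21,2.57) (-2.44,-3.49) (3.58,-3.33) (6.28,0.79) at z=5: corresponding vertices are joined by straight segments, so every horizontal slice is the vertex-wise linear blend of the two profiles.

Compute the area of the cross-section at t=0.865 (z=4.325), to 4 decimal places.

Cross-section at t=0.865: each vertex is (1-t)·p0[i] + t·p1[i].
  v1: (1-0.865)·(3.4,1.05) + 0.865·(6,2.19) = (5.6490,2.0361)
  v2: (1-0.865)·(1.04,3.43) + 0.865·(2.64,4.16) = (2.4240,4.0615)
  v3: (1-0.865)·(-1.31,2.8) + 0.865·(-0.25,4.87) = (-0.3931,4.5906)
  v4: (1-0.865)·(-2.12,0.63) + 0.865·(-4.21,2.57) = (-3.9278,2.3081)
  v5: (1-0.865)·(-2.05,-2.17) + 0.865·(-2.44,-3.49) = (-2.3873,-3.3118)
  v6: (1-0.865)·(1.19,-2.54) + 0.865·(3.58,-3.33) = (3.2574,-3.2234)
  v7: (1-0.865)·(4.45,-0.04) + 0.865·(6.28,0.79) = (6.0329,0.6780)
Shoelace sum Σ(x_i·y_{i+1} − x_{i+1}·y_i):
  i=1: 5.6490·4.0615 − 2.4240·2.0361 = +18.0076 (running +18.0076)
  i=2: 2.4240·4.5906 − -0.3931·4.0615 = +12.7240 (running +30.7317)
  i=3: -0.3931·2.3081 − -3.9278·4.5906 = +17.1237 (running +47.8554)
  i=4: -3.9278·-3.3118 − -2.3873·2.3081 = +18.5185 (running +66.3738)
  i=5: -2.3873·-3.2234 − 3.2574·-3.3118 = +18.4830 (running +84.8568)
  i=6: 3.2574·0.6780 − 6.0329·-3.2234 = +21.6546 (running +106.5114)
  i=7: 6.0329·2.0361 − 5.6490·0.6780 = +8.4539 (running +114.9654)
Area = |Σ|/2 = |114.9654|/2 = 57.4827

Area at t=0.865: 57.4827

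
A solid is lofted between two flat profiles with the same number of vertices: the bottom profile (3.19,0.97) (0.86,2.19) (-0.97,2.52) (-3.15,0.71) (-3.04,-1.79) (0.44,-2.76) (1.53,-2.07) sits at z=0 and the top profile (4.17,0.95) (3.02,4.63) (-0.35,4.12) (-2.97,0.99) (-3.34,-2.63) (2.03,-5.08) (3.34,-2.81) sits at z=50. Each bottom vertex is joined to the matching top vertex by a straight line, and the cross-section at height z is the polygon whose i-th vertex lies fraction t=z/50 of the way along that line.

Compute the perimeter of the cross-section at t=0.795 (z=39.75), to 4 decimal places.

Perimeter at t=0.795: 25.2540

Cross-section at t=0.795: each vertex is (1-t)·p0[i] + t·p1[i].
  v1: (1-0.795)·(3.19,0.97) + 0.795·(4.17,0.95) = (3.9691,0.9541)
  v2: (1-0.795)·(0.86,2.19) + 0.795·(3.02,4.63) = (2.5772,4.1298)
  v3: (1-0.795)·(-0.97,2.52) + 0.795·(-0.35,4.12) = (-0.4771,3.7920)
  v4: (1-0.795)·(-3.15,0.71) + 0.795·(-2.97,0.99) = (-3.0069,0.9326)
  v5: (1-0.795)·(-3.04,-1.79) + 0.795·(-3.34,-2.63) = (-3.2785,-2.4578)
  v6: (1-0.795)·(0.44,-2.76) + 0.795·(2.03,-5.08) = (1.7041,-4.6044)
  v7: (1-0.795)·(1.53,-2.07) + 0.795·(3.34,-2.81) = (2.9689,-2.6583)
Perimeter = Σ |v_{i+1} − v_i|:
  edge 1→2: √(-1.3919² + 3.1757²) = 3.4673 (running 3.4673)
  edge 2→3: √(-3.0543² + -0.3378²) = 3.0729 (running 6.5403)
  edge 3→4: √(-2.5298² + -2.8594²) = 3.8179 (running 10.3581)
  edge 4→5: √(-0.2716² + -3.3904²) = 3.4013 (running 13.7594)
  edge 5→6: √(4.9825² + -2.1466²) = 5.4253 (running 19.1847)
  edge 6→7: √(1.2649² + 1.9461²) = 2.3211 (running 21.5057)
  edge 7→1: √(1.0002² + 3.6124²) = 3.7483 (running 25.2540)
Perimeter = 25.2540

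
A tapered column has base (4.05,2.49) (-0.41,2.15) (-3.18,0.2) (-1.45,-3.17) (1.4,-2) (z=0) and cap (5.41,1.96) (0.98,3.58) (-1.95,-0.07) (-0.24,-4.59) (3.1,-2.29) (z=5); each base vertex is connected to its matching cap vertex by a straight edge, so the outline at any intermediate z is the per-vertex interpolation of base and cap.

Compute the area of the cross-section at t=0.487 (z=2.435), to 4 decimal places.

Cross-section at t=0.487: each vertex is (1-t)·p0[i] + t·p1[i].
  v1: (1-0.487)·(4.05,2.49) + 0.487·(5.41,1.96) = (4.7123,2.2319)
  v2: (1-0.487)·(-0.41,2.15) + 0.487·(0.98,3.58) = (0.2669,2.8464)
  v3: (1-0.487)·(-3.18,0.2) + 0.487·(-1.95,-0.07) = (-2.5810,0.0685)
  v4: (1-0.487)·(-1.45,-3.17) + 0.487·(-0.24,-4.59) = (-0.8607,-3.8615)
  v5: (1-0.487)·(1.4,-2) + 0.487·(3.1,-2.29) = (2.2279,-2.1412)
Shoelace sum Σ(x_i·y_{i+1} − x_{i+1}·y_i):
  i=1: 4.7123·2.8464 − 0.2669·2.2319 = +12.8174 (running +12.8174)
  i=2: 0.2669·0.0685 − -2.5810·2.8464 = +7.3648 (running +20.1823)
  i=3: -2.5810·-3.8615 − -0.8607·0.0685 = +10.0256 (running +30.2078)
  i=4: -0.8607·-2.1412 − 2.2279·-3.8615 = +10.4461 (running +40.6540)
  i=5: 2.2279·2.2319 − 4.7123·-2.1412 = +15.0626 (running +55.7166)
Area = |Σ|/2 = |55.7166|/2 = 27.8583

Area at t=0.487: 27.8583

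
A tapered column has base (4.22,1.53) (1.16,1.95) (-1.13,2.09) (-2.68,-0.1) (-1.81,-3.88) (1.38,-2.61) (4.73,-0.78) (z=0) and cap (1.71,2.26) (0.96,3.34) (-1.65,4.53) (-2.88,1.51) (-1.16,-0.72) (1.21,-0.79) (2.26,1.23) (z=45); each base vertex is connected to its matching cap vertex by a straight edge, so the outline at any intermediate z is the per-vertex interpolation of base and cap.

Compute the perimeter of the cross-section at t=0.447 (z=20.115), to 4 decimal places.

Cross-section at t=0.447: each vertex is (1-t)·p0[i] + t·p1[i].
  v1: (1-0.447)·(4.22,1.53) + 0.447·(1.71,2.26) = (3.0980,1.8563)
  v2: (1-0.447)·(1.16,1.95) + 0.447·(0.96,3.34) = (1.0706,2.5713)
  v3: (1-0.447)·(-1.13,2.09) + 0.447·(-1.65,4.53) = (-1.3624,3.1807)
  v4: (1-0.447)·(-2.68,-0.1) + 0.447·(-2.88,1.51) = (-2.7694,0.6197)
  v5: (1-0.447)·(-1.81,-3.88) + 0.447·(-1.16,-0.72) = (-1.5194,-2.4675)
  v6: (1-0.447)·(1.38,-2.61) + 0.447·(1.21,-0.79) = (1.3040,-1.7965)
  v7: (1-0.447)·(4.73,-0.78) + 0.447·(2.26,1.23) = (3.6259,0.1185)
Perimeter = Σ |v_{i+1} − v_i|:
  edge 1→2: √(-2.0274² + 0.7150²) = 2.1498 (running 2.1498)
  edge 2→3: √(-2.4330² + 0.6094²) = 2.5082 (running 4.6580)
  edge 3→4: √(-1.4070² + -2.5610²) = 2.9220 (running 7.5800)
  edge 4→5: √(1.2500² + -3.0871²) = 3.3306 (running 10.9106)
  edge 5→6: √(2.8235² + 0.6710²) = 2.9021 (running 13.8127)
  edge 6→7: √(2.3219² + 1.9149²) = 3.0097 (running 16.8224)
  edge 7→1: √(-0.5279² + 1.7378²) = 1.8162 (running 18.6387)
Perimeter = 18.6387

Perimeter at t=0.447: 18.6387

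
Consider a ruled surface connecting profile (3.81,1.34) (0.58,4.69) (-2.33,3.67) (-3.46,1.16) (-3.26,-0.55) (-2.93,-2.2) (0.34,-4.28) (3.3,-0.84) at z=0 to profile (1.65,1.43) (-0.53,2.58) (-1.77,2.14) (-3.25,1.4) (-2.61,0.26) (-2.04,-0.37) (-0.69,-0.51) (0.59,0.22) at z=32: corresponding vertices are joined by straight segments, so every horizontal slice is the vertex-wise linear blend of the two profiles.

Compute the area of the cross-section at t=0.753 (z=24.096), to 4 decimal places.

Area at t=0.753: 15.3432

Cross-section at t=0.753: each vertex is (1-t)·p0[i] + t·p1[i].
  v1: (1-0.753)·(3.81,1.34) + 0.753·(1.65,1.43) = (2.1835,1.4078)
  v2: (1-0.753)·(0.58,4.69) + 0.753·(-0.53,2.58) = (-0.2558,3.1012)
  v3: (1-0.753)·(-2.33,3.67) + 0.753·(-1.77,2.14) = (-1.9083,2.5179)
  v4: (1-0.753)·(-3.46,1.16) + 0.753·(-3.25,1.4) = (-3.3019,1.3407)
  v5: (1-0.753)·(-3.26,-0.55) + 0.753·(-2.61,0.26) = (-2.7706,0.0599)
  v6: (1-0.753)·(-2.93,-2.2) + 0.753·(-2.04,-0.37) = (-2.2598,-0.8220)
  v7: (1-0.753)·(0.34,-4.28) + 0.753·(-0.69,-0.51) = (-0.4356,-1.4412)
  v8: (1-0.753)·(3.3,-0.84) + 0.753·(0.59,0.22) = (1.2594,-0.0418)
Shoelace sum Σ(x_i·y_{i+1} − x_{i+1}·y_i):
  i=1: 2.1835·3.1012 − -0.2558·1.4078 = +7.1316 (running +7.1316)
  i=2: -0.2558·2.5179 − -1.9083·3.1012 = +5.2739 (running +12.4055)
  i=3: -1.9083·1.3407 − -3.3019·2.5179 = +5.7553 (running +18.1608)
  i=4: -3.3019·0.0599 − -2.7706·1.3407 = +3.5167 (running +21.6774)
  i=5: -2.7706·-0.8220 − -2.2598·0.0599 = +2.4129 (running +24.0903)
  i=6: -2.2598·-1.4412 − -0.4356·-0.8220 = +2.8988 (running +26.9891)
  i=7: -0.4356·-0.0418 − 1.2594·-1.4412 = +1.8332 (running +28.8223)
  i=8: 1.2594·1.4078 − 2.1835·-0.0418 = +1.8642 (running +30.6865)
Area = |Σ|/2 = |30.6865|/2 = 15.3432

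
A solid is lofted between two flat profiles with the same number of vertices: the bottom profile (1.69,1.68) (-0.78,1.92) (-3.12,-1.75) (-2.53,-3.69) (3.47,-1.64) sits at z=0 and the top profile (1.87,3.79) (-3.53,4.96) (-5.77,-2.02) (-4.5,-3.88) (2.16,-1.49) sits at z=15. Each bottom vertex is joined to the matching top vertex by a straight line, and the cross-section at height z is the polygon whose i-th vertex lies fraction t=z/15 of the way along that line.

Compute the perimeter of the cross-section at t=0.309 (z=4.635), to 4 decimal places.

Cross-section at t=0.309: each vertex is (1-t)·p0[i] + t·p1[i].
  v1: (1-0.309)·(1.69,1.68) + 0.309·(1.87,3.79) = (1.7456,2.3320)
  v2: (1-0.309)·(-0.78,1.92) + 0.309·(-3.53,4.96) = (-1.6298,2.8594)
  v3: (1-0.309)·(-3.12,-1.75) + 0.309·(-5.77,-2.02) = (-3.9388,-1.8334)
  v4: (1-0.309)·(-2.53,-3.69) + 0.309·(-4.5,-3.88) = (-3.1387,-3.7487)
  v5: (1-0.309)·(3.47,-1.64) + 0.309·(2.16,-1.49) = (3.0652,-1.5937)
Perimeter = Σ |v_{i+1} − v_i|:
  edge 1→2: √(-3.3754² + 0.5274²) = 3.4163 (running 3.4163)
  edge 2→3: √(-2.3091² + -4.6928²) = 5.2301 (running 8.6464)
  edge 3→4: √(0.8001² + -1.9153²) = 2.0757 (running 10.7221)
  edge 4→5: √(6.2039² + 2.1551²) = 6.5676 (running 17.2897)
  edge 5→1: √(-1.3196² + 3.9256²) = 4.1415 (running 21.4312)
Perimeter = 21.4312

Perimeter at t=0.309: 21.4312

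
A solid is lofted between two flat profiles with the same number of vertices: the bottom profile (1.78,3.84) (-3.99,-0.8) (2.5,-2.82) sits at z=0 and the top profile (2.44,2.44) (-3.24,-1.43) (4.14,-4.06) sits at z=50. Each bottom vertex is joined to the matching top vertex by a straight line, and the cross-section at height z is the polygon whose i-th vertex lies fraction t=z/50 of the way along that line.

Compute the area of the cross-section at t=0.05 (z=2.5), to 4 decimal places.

Area at t=0.05: 20.9453

Cross-section at t=0.05: each vertex is (1-t)·p0[i] + t·p1[i].
  v1: (1-0.05)·(1.78,3.84) + 0.05·(2.44,2.44) = (1.8130,3.7700)
  v2: (1-0.05)·(-3.99,-0.8) + 0.05·(-3.24,-1.43) = (-3.9525,-0.8315)
  v3: (1-0.05)·(2.5,-2.82) + 0.05·(4.14,-4.06) = (2.5820,-2.8820)
Shoelace sum Σ(x_i·y_{i+1} − x_{i+1}·y_i):
  i=1: 1.8130·-0.8315 − -3.9525·3.7700 = +13.3934 (running +13.3934)
  i=2: -3.9525·-2.8820 − 2.5820·-0.8315 = +13.5380 (running +26.9315)
  i=3: 2.5820·3.7700 − 1.8130·-2.8820 = +14.9592 (running +41.8907)
Area = |Σ|/2 = |41.8907|/2 = 20.9453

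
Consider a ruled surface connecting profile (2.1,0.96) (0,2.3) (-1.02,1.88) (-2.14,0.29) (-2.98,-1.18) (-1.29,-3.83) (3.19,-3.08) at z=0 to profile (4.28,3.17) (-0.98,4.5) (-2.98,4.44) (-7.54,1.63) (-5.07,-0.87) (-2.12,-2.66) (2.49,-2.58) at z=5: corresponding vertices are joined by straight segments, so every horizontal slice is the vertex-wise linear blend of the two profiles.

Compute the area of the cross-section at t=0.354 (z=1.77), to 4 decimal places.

Area at t=0.354: 35.0181

Cross-section at t=0.354: each vertex is (1-t)·p0[i] + t·p1[i].
  v1: (1-0.354)·(2.1,0.96) + 0.354·(4.28,3.17) = (2.8717,1.7423)
  v2: (1-0.354)·(0,2.3) + 0.354·(-0.98,4.5) = (-0.3469,3.0788)
  v3: (1-0.354)·(-1.02,1.88) + 0.354·(-2.98,4.44) = (-1.7138,2.7862)
  v4: (1-0.354)·(-2.14,0.29) + 0.354·(-7.54,1.63) = (-4.0516,0.7644)
  v5: (1-0.354)·(-2.98,-1.18) + 0.354·(-5.07,-0.87) = (-3.7199,-1.0703)
  v6: (1-0.354)·(-1.29,-3.83) + 0.354·(-2.12,-2.66) = (-1.5838,-3.4158)
  v7: (1-0.354)·(3.19,-3.08) + 0.354·(2.49,-2.58) = (2.9422,-2.9030)
Shoelace sum Σ(x_i·y_{i+1} − x_{i+1}·y_i):
  i=1: 2.8717·3.0788 − -0.3469·1.7423 = +9.4459 (running +9.4459)
  i=2: -0.3469·2.7862 − -1.7138·3.0788 = +4.3100 (running +13.7559)
  i=3: -1.7138·0.7644 − -4.0516·2.7862 = +9.9787 (running +23.7346)
  i=4: -4.0516·-1.0703 − -3.7199·0.7644 = +7.1796 (running +30.9142)
  i=5: -3.7199·-3.4158 − -1.5838·-1.0703 = +11.0113 (running +41.9255)
  i=6: -1.5838·-2.9030 − 2.9422·-3.4158 = +14.6479 (running +56.5733)
  i=7: 2.9422·1.7423 − 2.8717·-2.9030 = +13.4629 (running +70.0362)
Area = |Σ|/2 = |70.0362|/2 = 35.0181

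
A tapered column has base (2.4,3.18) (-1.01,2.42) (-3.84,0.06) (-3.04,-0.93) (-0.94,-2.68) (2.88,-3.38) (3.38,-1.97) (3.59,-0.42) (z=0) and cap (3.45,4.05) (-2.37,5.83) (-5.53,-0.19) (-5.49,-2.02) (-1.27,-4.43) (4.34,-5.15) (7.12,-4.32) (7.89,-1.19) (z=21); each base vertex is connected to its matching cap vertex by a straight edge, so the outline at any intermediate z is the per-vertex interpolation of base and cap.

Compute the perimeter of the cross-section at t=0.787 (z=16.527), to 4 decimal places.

Perimeter at t=0.787: 34.3871

Cross-section at t=0.787: each vertex is (1-t)·p0[i] + t·p1[i].
  v1: (1-0.787)·(2.4,3.18) + 0.787·(3.45,4.05) = (3.2264,3.8647)
  v2: (1-0.787)·(-1.01,2.42) + 0.787·(-2.37,5.83) = (-2.0803,5.1037)
  v3: (1-0.787)·(-3.84,0.06) + 0.787·(-5.53,-0.19) = (-5.1700,-0.1368)
  v4: (1-0.787)·(-3.04,-0.93) + 0.787·(-5.49,-2.02) = (-4.9682,-1.7878)
  v5: (1-0.787)·(-0.94,-2.68) + 0.787·(-1.27,-4.43) = (-1.1997,-4.0572)
  v6: (1-0.787)·(2.88,-3.38) + 0.787·(4.34,-5.15) = (4.0290,-4.7730)
  v7: (1-0.787)·(3.38,-1.97) + 0.787·(7.12,-4.32) = (6.3234,-3.8195)
  v8: (1-0.787)·(3.59,-0.42) + 0.787·(7.89,-1.19) = (6.9741,-1.0260)
Perimeter = Σ |v_{i+1} − v_i|:
  edge 1→2: √(-5.3067² + 1.2390²) = 5.4494 (running 5.4494)
  edge 2→3: √(-3.0897² + -5.2404²) = 6.0834 (running 11.5328)
  edge 3→4: √(0.2019² + -1.6511²) = 1.6634 (running 13.1962)
  edge 4→5: √(3.7684² + -2.2694²) = 4.3990 (running 17.5952)
  edge 5→6: √(5.2287² + -0.7157²) = 5.2775 (running 22.8727)
  edge 6→7: √(2.2944² + 0.9535²) = 2.4846 (running 25.3573)
  edge 7→8: √(0.6507² + 2.7935²) = 2.8682 (running 28.2256)
  edge 8→1: √(-3.7477² + 4.8907²) = 6.1615 (running 34.3871)
Perimeter = 34.3871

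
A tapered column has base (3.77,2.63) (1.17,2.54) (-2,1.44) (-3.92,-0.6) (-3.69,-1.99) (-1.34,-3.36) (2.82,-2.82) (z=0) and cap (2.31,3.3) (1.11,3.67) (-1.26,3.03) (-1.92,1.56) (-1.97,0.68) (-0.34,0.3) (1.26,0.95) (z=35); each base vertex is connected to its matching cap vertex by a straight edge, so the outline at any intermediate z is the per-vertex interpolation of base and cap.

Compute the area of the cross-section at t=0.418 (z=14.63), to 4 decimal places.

Cross-section at t=0.418: each vertex is (1-t)·p0[i] + t·p1[i].
  v1: (1-0.418)·(3.77,2.63) + 0.418·(2.31,3.3) = (3.1597,2.9101)
  v2: (1-0.418)·(1.17,2.54) + 0.418·(1.11,3.67) = (1.1449,3.0123)
  v3: (1-0.418)·(-2,1.44) + 0.418·(-1.26,3.03) = (-1.6907,2.1046)
  v4: (1-0.418)·(-3.92,-0.6) + 0.418·(-1.92,1.56) = (-3.0840,0.3029)
  v5: (1-0.418)·(-3.69,-1.99) + 0.418·(-1.97,0.68) = (-2.9710,-0.8739)
  v6: (1-0.418)·(-1.34,-3.36) + 0.418·(-0.34,0.3) = (-0.9220,-1.8301)
  v7: (1-0.418)·(2.82,-2.82) + 0.418·(1.26,0.95) = (2.1679,-1.2441)
Shoelace sum Σ(x_i·y_{i+1} − x_{i+1}·y_i):
  i=1: 3.1597·3.0123 − 1.1449·2.9101 = +6.1864 (running +6.1864)
  i=2: 1.1449·2.1046 − -1.6907·3.0123 = +7.5025 (running +13.6889)
  i=3: -1.6907·0.3029 − -3.0840·2.1046 = +5.9786 (running +19.6675)
  i=4: -3.0840·-0.8739 − -2.9710·0.3029 = +3.5951 (running +23.2626)
  i=5: -2.9710·-1.8301 − -0.9220·-0.8739 = +4.6316 (running +27.8942)
  i=6: -0.9220·-1.2441 − 2.1679·-1.8301 = +5.1147 (running +33.0088)
  i=7: 2.1679·2.9101 − 3.1597·-1.2441 = +10.2399 (running +43.2487)
Area = |Σ|/2 = |43.2487|/2 = 21.6244

Area at t=0.418: 21.6244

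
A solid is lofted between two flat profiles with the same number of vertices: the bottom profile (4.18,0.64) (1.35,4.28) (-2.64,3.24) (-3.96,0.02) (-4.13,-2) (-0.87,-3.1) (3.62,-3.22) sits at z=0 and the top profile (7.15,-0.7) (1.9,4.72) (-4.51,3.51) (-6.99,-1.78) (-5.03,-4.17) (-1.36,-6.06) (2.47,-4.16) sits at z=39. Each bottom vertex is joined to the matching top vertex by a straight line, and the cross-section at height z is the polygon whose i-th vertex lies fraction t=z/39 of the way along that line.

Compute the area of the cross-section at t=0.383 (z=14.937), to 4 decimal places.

Area at t=0.383: 63.5554

Cross-section at t=0.383: each vertex is (1-t)·p0[i] + t·p1[i].
  v1: (1-0.383)·(4.18,0.64) + 0.383·(7.15,-0.7) = (5.3175,0.1268)
  v2: (1-0.383)·(1.35,4.28) + 0.383·(1.9,4.72) = (1.5607,4.4485)
  v3: (1-0.383)·(-2.64,3.24) + 0.383·(-4.51,3.51) = (-3.3562,3.3434)
  v4: (1-0.383)·(-3.96,0.02) + 0.383·(-6.99,-1.78) = (-5.1205,-0.6694)
  v5: (1-0.383)·(-4.13,-2) + 0.383·(-5.03,-4.17) = (-4.4747,-2.8311)
  v6: (1-0.383)·(-0.87,-3.1) + 0.383·(-1.36,-6.06) = (-1.0577,-4.2337)
  v7: (1-0.383)·(3.62,-3.22) + 0.383·(2.47,-4.16) = (3.1796,-3.5800)
Shoelace sum Σ(x_i·y_{i+1} − x_{i+1}·y_i):
  i=1: 5.3175·4.4485 − 1.5607·0.1268 = +23.4572 (running +23.4572)
  i=2: 1.5607·3.3434 − -3.3562·4.4485 = +20.1481 (running +43.6053)
  i=3: -3.3562·-0.6694 − -5.1205·3.3434 = +19.3665 (running +62.9718)
  i=4: -5.1205·-2.8311 − -4.4747·-0.6694 = +11.5013 (running +74.4731)
  i=5: -4.4747·-4.2337 − -1.0577·-2.8311 = +15.9501 (running +90.4232)
  i=6: -1.0577·-3.5800 − 3.1796·-4.2337 = +17.2477 (running +107.6708)
  i=7: 3.1796·0.1268 − 5.3175·-3.5800 = +19.4399 (running +127.1107)
Area = |Σ|/2 = |127.1107|/2 = 63.5554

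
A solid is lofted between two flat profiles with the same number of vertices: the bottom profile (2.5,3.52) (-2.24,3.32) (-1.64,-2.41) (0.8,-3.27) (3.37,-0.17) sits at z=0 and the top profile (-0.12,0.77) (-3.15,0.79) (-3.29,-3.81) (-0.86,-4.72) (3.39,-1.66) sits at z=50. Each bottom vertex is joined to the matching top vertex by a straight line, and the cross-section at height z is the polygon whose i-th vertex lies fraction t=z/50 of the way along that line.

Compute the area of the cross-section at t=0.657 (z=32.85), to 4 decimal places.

Cross-section at t=0.657: each vertex is (1-t)·p0[i] + t·p1[i].
  v1: (1-0.657)·(2.5,3.52) + 0.657·(-0.12,0.77) = (0.7787,1.7132)
  v2: (1-0.657)·(-2.24,3.32) + 0.657·(-3.15,0.79) = (-2.8379,1.6578)
  v3: (1-0.657)·(-1.64,-2.41) + 0.657·(-3.29,-3.81) = (-2.7241,-3.3298)
  v4: (1-0.657)·(0.8,-3.27) + 0.657·(-0.86,-4.72) = (-0.2906,-4.2226)
  v5: (1-0.657)·(3.37,-0.17) + 0.657·(3.39,-1.66) = (3.3831,-1.1489)
Shoelace sum Σ(x_i·y_{i+1} − x_{i+1}·y_i):
  i=1: 0.7787·1.6578 − -2.8379·1.7132 = +6.1528 (running +6.1528)
  i=2: -2.8379·-3.3298 − -2.7241·1.6578 = +13.9654 (running +20.1183)
  i=3: -2.7241·-4.2226 − -0.2906·-3.3298 = +10.5350 (running +30.6533)
  i=4: -0.2906·-1.1489 − 3.3831·-4.2226 = +14.6197 (running +45.2730)
  i=5: 3.3831·1.7132 − 0.7787·-1.1489 = +6.6908 (running +51.9638)
Area = |Σ|/2 = |51.9638|/2 = 25.9819

Area at t=0.657: 25.9819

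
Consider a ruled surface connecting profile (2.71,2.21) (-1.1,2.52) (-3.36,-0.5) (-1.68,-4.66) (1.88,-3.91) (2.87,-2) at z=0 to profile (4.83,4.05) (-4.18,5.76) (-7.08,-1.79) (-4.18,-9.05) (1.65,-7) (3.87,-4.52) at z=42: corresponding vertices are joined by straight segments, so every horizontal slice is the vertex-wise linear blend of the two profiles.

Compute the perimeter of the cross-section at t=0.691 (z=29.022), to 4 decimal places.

Cross-section at t=0.691: each vertex is (1-t)·p0[i] + t·p1[i].
  v1: (1-0.691)·(2.71,2.21) + 0.691·(4.83,4.05) = (4.1749,3.4814)
  v2: (1-0.691)·(-1.1,2.52) + 0.691·(-4.18,5.76) = (-3.2283,4.7588)
  v3: (1-0.691)·(-3.36,-0.5) + 0.691·(-7.08,-1.79) = (-5.9305,-1.3914)
  v4: (1-0.691)·(-1.68,-4.66) + 0.691·(-4.18,-9.05) = (-3.4075,-7.6935)
  v5: (1-0.691)·(1.88,-3.91) + 0.691·(1.65,-7) = (1.7211,-6.0452)
  v6: (1-0.691)·(2.87,-2) + 0.691·(3.87,-4.52) = (3.5610,-3.7413)
Perimeter = Σ |v_{i+1} − v_i|:
  edge 1→2: √(-7.4032² + 1.2774²) = 7.5126 (running 7.5126)
  edge 2→3: √(-2.7022² + -6.1502²) = 6.7177 (running 14.2303)
  edge 3→4: √(2.5230² + -6.3021²) = 6.7884 (running 21.0187)
  edge 4→5: √(5.1286² + 1.6483²) = 5.3869 (running 26.4056)
  edge 5→6: √(1.8399² + 2.3039²) = 2.9484 (running 29.3540)
  edge 6→1: √(0.6139² + 7.2228²) = 7.2488 (running 36.6028)
Perimeter = 36.6028

Perimeter at t=0.691: 36.6028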